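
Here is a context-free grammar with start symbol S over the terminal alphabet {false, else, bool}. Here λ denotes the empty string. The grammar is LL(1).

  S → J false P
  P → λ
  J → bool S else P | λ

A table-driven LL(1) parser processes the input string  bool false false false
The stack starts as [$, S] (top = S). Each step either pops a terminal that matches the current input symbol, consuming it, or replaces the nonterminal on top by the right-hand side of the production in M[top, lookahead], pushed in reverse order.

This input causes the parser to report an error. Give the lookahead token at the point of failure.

step 1: stack=$ S  input=bool false false false $  — expand S → J false P
step 2: stack=$ P false J  input=bool false false false $  — expand J → bool S else P
step 3: stack=$ P false P else S bool  input=bool false false false $  — match bool
step 4: stack=$ P false P else S  input=false false false $  — expand S → J false P
step 5: stack=$ P false P else P false J  input=false false false $  — expand J → λ
step 6: stack=$ P false P else P false  input=false false false $  — match false
step 7: stack=$ P false P else P  input=false false $  — expand P → λ
step 8: stack=$ P false P else  input=false false $  — error: top is terminal else but lookahead is false

false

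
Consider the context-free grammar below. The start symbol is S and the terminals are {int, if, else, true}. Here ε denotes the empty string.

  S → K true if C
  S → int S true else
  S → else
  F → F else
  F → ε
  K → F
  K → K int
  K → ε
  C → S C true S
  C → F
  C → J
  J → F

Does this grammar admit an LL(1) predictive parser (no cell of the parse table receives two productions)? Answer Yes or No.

FIRST(S) = {else, int, true}
FIRST(F) = {ε, else}
FIRST(K) = {ε, else, int}
FIRST(C) = {ε, else, int, true}
FIRST(J) = {ε, else}
FOLLOW(S) = {$, else, int, true}
FOLLOW(F) = {$, else, int, true}
FOLLOW(K) = {int, true}
FOLLOW(C) = {$, else, int, true}
FOLLOW(J) = {$, else, int, true}
Cell M[C, $] receives both C → F and C → J — the grammar is not LL(1).

No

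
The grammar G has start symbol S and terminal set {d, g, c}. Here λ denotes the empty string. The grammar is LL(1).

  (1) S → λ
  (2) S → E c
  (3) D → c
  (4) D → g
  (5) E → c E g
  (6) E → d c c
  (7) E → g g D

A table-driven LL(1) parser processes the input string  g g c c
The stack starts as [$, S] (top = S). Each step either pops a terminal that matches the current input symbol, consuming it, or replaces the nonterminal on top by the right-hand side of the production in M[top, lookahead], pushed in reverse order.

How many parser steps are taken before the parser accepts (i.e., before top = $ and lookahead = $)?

step 1: stack=$ S  input=g g c c $  — expand S → E c
step 2: stack=$ c E  input=g g c c $  — expand E → g g D
step 3: stack=$ c D g g  input=g g c c $  — match g
step 4: stack=$ c D g  input=g c c $  — match g
step 5: stack=$ c D  input=c c $  — expand D → c
step 6: stack=$ c c  input=c c $  — match c
step 7: stack=$ c  input=c $  — match c
Accept reached after 7 steps.

7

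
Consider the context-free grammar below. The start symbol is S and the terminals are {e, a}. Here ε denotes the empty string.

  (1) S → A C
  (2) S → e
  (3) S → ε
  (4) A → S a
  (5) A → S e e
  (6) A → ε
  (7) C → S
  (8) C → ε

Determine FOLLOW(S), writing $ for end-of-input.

{$, a, e}

FIRST(S) = {ε, a, e}  (via A C)
FIRST(A) = {ε, a, e}  (via S a, S e e)
FIRST(C) = {ε, a, e}  (via S)
FOLLOW(S) includes $ since S is the start symbol.
FOLLOW(S): in A→S a, S is followed by a with FIRST {a}; in A→S e e, S is followed by e e with FIRST {e}; in C→S, the suffix after S is empty, so FOLLOW(S) ⊇ FOLLOW(C) = {$, a, e}. Thus FOLLOW(S) = {$, a, e}.
FOLLOW(A): in S→A C, A is followed by C with FIRST {ε, a, e}; in S→A C, the suffix after A is nullable, so FOLLOW(A) ⊇ FOLLOW(S) = {$, a, e}. Thus FOLLOW(A) = {$, a, e}.
FOLLOW(C): in S→A C, the suffix after C is empty, so FOLLOW(C) ⊇ FOLLOW(S) = {$, a, e}. Thus FOLLOW(C) = {$, a, e}.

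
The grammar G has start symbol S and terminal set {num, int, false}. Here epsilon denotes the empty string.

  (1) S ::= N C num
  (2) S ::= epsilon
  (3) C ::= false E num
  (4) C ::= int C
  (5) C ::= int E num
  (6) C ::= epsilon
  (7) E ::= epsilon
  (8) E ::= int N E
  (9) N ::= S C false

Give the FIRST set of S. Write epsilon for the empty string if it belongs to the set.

{epsilon, false, int}

FIRST(C) = {epsilon, false, int}
FIRST(E) = {epsilon, int}
FIRST(S) = {epsilon, false, int}  (via N C num)
FIRST(N) = {false, int}  (via S C false)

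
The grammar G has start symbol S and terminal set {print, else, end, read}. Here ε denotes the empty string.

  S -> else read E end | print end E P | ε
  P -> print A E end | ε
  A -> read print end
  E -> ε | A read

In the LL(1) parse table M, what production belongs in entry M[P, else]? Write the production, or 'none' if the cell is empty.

none

FIRST(S): from S->else read E end we get {else}; from S->print end E P we get {print}; from S->ε we get {ε}. So FIRST(S) = {ε, else, print}.
FIRST(P): from P->print A E end we get {print}; from P->ε we get {ε}. So FIRST(P) = {ε, print}.
FIRST(A): from A->read print end we get {read}. So FIRST(A) = {read}.
FIRST(E): from E->ε we get {ε}; from E->A read we get {read}. So FIRST(E) = {ε, read}.
FOLLOW(S) includes $ since S is the start symbol.
FOLLOW(S): S appears on no right-hand side. Thus FOLLOW(S) = {$}.
FOLLOW(P): in S->print end E P, the suffix after P is empty, so FOLLOW(P) ⊇ FOLLOW(S) = {$}. Thus FOLLOW(P) = {$}.
For P -> print A E end: FIRST(print A E end) = {print}, so it goes in M[P, t] for t ∈ {print}.
For P -> ε: FIRST(ε) = {ε}, so it goes in M[P, t] for t ∈ {}; since ε ∈ FIRST, also for every t ∈ FOLLOW(P) = {$}.
None of these place a production in M[P, else].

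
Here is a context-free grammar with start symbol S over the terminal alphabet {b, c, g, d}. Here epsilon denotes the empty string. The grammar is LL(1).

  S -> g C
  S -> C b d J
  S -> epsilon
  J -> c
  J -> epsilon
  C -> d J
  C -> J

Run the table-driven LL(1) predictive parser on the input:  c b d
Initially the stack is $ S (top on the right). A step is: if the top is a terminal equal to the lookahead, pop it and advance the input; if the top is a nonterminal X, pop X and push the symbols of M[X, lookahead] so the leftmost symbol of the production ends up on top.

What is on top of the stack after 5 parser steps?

d

step 1: stack=$ S  input=c b d $  — expand S -> C b d J
step 2: stack=$ J d b C  input=c b d $  — expand C -> J
step 3: stack=$ J d b J  input=c b d $  — expand J -> c
step 4: stack=$ J d b c  input=c b d $  — match c
step 5: stack=$ J d b  input=b d $  — match b
Stack after step 5: $ J d (top = d).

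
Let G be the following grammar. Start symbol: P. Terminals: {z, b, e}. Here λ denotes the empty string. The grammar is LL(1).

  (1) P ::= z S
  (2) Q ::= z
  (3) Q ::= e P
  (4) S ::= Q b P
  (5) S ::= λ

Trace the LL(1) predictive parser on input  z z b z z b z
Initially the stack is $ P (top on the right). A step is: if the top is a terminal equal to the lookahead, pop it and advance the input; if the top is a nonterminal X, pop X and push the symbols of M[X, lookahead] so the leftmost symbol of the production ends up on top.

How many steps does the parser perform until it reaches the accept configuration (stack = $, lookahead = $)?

step 1: stack=$ P  input=z z b z z b z $  — expand P ::= z S
step 2: stack=$ S z  input=z z b z z b z $  — match z
step 3: stack=$ S  input=z b z z b z $  — expand S ::= Q b P
step 4: stack=$ P b Q  input=z b z z b z $  — expand Q ::= z
step 5: stack=$ P b z  input=z b z z b z $  — match z
step 6: stack=$ P b  input=b z z b z $  — match b
step 7: stack=$ P  input=z z b z $  — expand P ::= z S
step 8: stack=$ S z  input=z z b z $  — match z
step 9: stack=$ S  input=z b z $  — expand S ::= Q b P
step 10: stack=$ P b Q  input=z b z $  — expand Q ::= z
step 11: stack=$ P b z  input=z b z $  — match z
step 12: stack=$ P b  input=b z $  — match b
step 13: stack=$ P  input=z $  — expand P ::= z S
step 14: stack=$ S z  input=z $  — match z
step 15: stack=$ S  input=$  — expand S ::= λ
Accept reached after 15 steps.

15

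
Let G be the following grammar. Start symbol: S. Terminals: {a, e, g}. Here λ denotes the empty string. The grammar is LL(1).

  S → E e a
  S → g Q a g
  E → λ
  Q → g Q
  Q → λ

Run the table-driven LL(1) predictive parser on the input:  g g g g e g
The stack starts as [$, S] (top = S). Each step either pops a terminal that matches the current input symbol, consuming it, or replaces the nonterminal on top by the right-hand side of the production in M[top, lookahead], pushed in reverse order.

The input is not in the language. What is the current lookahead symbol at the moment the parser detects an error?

step 1: stack=$ S  input=g g g g e g $  — expand S → g Q a g
step 2: stack=$ g a Q g  input=g g g g e g $  — match g
step 3: stack=$ g a Q  input=g g g e g $  — expand Q → g Q
step 4: stack=$ g a Q g  input=g g g e g $  — match g
step 5: stack=$ g a Q  input=g g e g $  — expand Q → g Q
step 6: stack=$ g a Q g  input=g g e g $  — match g
step 7: stack=$ g a Q  input=g e g $  — expand Q → g Q
step 8: stack=$ g a Q g  input=g e g $  — match g
step 9: stack=$ g a Q  input=e g $  — error: M[Q, e] is empty

e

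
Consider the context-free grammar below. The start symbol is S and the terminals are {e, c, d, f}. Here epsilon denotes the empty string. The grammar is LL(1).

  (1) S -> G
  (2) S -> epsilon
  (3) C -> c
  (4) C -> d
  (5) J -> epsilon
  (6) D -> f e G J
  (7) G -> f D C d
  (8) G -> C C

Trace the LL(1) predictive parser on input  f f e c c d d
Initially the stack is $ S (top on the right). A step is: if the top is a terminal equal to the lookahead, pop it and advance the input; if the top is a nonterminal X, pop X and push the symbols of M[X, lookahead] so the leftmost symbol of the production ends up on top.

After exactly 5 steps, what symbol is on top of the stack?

e

     Stack          Input            Action
  1  $ S            f f e c c d d $  expand S -> G
  2  $ G            f f e c c d d $  expand G -> f D C d
  3  $ d C D f      f f e c c d d $  match f
  4  $ d C D        f e c c d d $    expand D -> f e G J
  5  $ d C J G e f  f e c c d d $    match f
Stack after step 5: $ d C J G e (top = e).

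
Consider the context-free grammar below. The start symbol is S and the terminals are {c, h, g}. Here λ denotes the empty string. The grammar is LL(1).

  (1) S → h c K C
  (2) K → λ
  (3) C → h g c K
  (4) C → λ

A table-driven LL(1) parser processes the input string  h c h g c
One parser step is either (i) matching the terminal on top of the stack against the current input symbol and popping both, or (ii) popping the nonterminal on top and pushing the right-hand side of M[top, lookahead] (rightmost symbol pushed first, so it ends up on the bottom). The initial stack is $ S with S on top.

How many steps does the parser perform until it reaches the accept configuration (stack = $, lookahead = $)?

     Stack      Input        Action
  1  $ S        h c h g c $  expand S → h c K C
  2  $ C K c h  h c h g c $  match h
  3  $ C K c    c h g c $    match c
  4  $ C K      h g c $      expand K → λ
  5  $ C        h g c $      expand C → h g c K
  6  $ K c g h  h g c $      match h
  7  $ K c g    g c $        match g
  8  $ K c      c $          match c
  9  $ K        $            expand K → λ
Accept reached after 9 steps.

9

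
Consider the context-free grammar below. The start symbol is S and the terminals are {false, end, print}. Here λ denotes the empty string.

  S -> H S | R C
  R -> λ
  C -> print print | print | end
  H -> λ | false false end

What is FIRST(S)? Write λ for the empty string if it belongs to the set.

{end, false, print}

FIRST(R) = {λ}
FIRST(C) = {end, print}
FIRST(H) = {λ, false}
FIRST(S) = {end, false, print}  (via H S, R C)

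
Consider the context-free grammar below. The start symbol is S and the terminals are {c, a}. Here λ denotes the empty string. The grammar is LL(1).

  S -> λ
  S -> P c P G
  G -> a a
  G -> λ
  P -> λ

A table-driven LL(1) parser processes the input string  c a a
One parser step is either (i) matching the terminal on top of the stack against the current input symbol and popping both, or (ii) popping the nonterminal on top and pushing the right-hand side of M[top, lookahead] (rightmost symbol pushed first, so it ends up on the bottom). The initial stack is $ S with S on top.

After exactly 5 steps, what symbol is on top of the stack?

a

step 1: stack=$ S  input=c a a $  — expand S -> P c P G
step 2: stack=$ G P c P  input=c a a $  — expand P -> λ
step 3: stack=$ G P c  input=c a a $  — match c
step 4: stack=$ G P  input=a a $  — expand P -> λ
step 5: stack=$ G  input=a a $  — expand G -> a a
Stack after step 5: $ a a (top = a).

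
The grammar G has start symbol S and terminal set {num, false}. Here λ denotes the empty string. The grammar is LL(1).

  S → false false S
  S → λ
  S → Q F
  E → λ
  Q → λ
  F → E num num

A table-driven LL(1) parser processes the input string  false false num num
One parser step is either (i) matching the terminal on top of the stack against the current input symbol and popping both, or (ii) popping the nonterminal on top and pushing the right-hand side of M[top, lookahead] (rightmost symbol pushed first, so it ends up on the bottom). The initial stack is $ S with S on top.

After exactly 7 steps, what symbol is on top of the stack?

     Stack            Input                  Action
  1  $ S              false false num num $  expand S → false false S
  2  $ S false false  false false num num $  match false
  3  $ S false        false num num $        match false
  4  $ S              num num $              expand S → Q F
  5  $ F Q            num num $              expand Q → λ
  6  $ F              num num $              expand F → E num num
  7  $ num num E      num num $              expand E → λ
Stack after step 7: $ num num (top = num).

num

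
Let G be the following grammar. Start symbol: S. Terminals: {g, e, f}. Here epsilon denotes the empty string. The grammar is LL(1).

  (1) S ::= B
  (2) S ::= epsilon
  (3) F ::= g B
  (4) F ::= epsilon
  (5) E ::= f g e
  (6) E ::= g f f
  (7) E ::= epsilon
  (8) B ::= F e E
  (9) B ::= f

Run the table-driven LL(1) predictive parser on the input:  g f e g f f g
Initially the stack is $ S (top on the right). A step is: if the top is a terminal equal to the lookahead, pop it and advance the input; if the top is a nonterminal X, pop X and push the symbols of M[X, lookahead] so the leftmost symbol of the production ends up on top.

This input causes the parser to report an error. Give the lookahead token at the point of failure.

step 1: stack=$ S  input=g f e g f f g $  — expand S ::= B
step 2: stack=$ B  input=g f e g f f g $  — expand B ::= F e E
step 3: stack=$ E e F  input=g f e g f f g $  — expand F ::= g B
step 4: stack=$ E e B g  input=g f e g f f g $  — match g
step 5: stack=$ E e B  input=f e g f f g $  — expand B ::= f
step 6: stack=$ E e f  input=f e g f f g $  — match f
step 7: stack=$ E e  input=e g f f g $  — match e
step 8: stack=$ E  input=g f f g $  — expand E ::= g f f
step 9: stack=$ f f g  input=g f f g $  — match g
step 10: stack=$ f f  input=f f g $  — match f
step 11: stack=$ f  input=f g $  — match f
step 12: stack=$  input=g $  — error: stack empty but input remains

g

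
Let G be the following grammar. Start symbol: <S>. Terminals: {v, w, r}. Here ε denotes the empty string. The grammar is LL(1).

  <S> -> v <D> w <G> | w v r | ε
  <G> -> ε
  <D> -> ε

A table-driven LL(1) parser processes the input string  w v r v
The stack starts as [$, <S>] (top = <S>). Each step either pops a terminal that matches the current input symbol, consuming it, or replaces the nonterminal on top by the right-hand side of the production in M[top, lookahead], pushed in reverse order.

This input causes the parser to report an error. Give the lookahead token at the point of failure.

     Stack    Input      Action
  1  $ <S>    w v r v $  expand <S> -> w v r
  2  $ r v w  w v r v $  match w
  3  $ r v    v r v $    match v
  4  $ r      r v $      match r
  5  $        v $        error: stack empty but input remains

v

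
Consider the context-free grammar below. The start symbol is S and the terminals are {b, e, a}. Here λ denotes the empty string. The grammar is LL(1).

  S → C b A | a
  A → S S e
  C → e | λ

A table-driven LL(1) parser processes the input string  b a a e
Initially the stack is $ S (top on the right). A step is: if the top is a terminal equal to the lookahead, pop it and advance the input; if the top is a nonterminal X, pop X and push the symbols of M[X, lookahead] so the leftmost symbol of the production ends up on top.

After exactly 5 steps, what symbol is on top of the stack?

step 1: stack=$ S  input=b a a e $  — expand S → C b A
step 2: stack=$ A b C  input=b a a e $  — expand C → λ
step 3: stack=$ A b  input=b a a e $  — match b
step 4: stack=$ A  input=a a e $  — expand A → S S e
step 5: stack=$ e S S  input=a a e $  — expand S → a
Stack after step 5: $ e S a (top = a).

a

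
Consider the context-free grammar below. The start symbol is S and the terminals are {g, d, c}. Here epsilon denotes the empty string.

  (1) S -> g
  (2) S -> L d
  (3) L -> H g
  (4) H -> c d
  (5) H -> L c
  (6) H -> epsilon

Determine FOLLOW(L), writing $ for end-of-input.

{c, d}

FIRST(S) = {c, g}  (via L d)
FIRST(L) = {c, g}  (via H g)
FIRST(H) = {epsilon, c, g}  (via L c)
FOLLOW(S) includes $ since S is the start symbol.
FOLLOW(S): S appears on no right-hand side. Thus FOLLOW(S) = {$}.
FOLLOW(L): in S->L d, L is followed by d with FIRST {d}; in H->L c, L is followed by c with FIRST {c}. Thus FOLLOW(L) = {c, d}.
FOLLOW(H): in L->H g, H is followed by g with FIRST {g}. Thus FOLLOW(H) = {g}.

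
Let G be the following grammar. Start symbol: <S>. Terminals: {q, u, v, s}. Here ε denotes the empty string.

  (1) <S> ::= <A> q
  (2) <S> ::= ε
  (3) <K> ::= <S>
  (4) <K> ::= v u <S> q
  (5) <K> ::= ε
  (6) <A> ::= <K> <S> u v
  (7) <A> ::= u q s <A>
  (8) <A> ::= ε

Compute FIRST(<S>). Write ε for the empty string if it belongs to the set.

FIRST(<S>) = {ε, q, u, v}  (via <A> q)
FIRST(<K>) = {ε, q, u, v}  (via <S>)
FIRST(<A>) = {ε, q, u, v}  (via <K> <S> u v)

{ε, q, u, v}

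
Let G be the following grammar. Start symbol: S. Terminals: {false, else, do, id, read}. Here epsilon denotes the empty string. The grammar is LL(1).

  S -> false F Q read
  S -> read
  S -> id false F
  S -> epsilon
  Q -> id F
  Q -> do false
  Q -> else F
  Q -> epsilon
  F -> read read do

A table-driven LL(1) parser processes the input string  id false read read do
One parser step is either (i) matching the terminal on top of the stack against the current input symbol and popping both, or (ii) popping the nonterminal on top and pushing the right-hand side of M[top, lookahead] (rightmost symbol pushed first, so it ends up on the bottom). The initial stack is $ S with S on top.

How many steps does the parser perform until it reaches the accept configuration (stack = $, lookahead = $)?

     Stack           Input                    Action
  1  $ S             id false read read do $  expand S -> id false F
  2  $ F false id    id false read read do $  match id
  3  $ F false       false read read do $     match false
  4  $ F             read read do $           expand F -> read read do
  5  $ do read read  read read do $           match read
  6  $ do read       read do $                match read
  7  $ do            do $                     match do
Accept reached after 7 steps.

7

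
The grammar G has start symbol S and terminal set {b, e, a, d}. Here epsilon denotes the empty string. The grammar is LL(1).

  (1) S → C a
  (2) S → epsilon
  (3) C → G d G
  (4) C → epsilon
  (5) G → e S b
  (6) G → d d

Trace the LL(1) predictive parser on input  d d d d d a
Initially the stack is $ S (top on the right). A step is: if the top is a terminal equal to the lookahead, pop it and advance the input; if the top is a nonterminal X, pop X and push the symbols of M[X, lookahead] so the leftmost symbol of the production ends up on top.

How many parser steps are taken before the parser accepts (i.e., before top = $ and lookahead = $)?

      Stack        Input          Action
   1  $ S          d d d d d a $  expand S → C a
   2  $ a C        d d d d d a $  expand C → G d G
   3  $ a G d G    d d d d d a $  expand G → d d
   4  $ a G d d d  d d d d d a $  match d
   5  $ a G d d    d d d d a $    match d
   6  $ a G d      d d d a $      match d
   7  $ a G        d d a $        expand G → d d
   8  $ a d d      d d a $        match d
   9  $ a d        d a $          match d
  10  $ a          a $            match a
Accept reached after 10 steps.

10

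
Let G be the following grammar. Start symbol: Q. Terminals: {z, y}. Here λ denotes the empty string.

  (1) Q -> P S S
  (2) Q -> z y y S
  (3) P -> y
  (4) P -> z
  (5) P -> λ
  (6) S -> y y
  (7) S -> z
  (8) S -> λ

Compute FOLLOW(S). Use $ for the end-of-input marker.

{$, y, z}

FIRST(P) = {λ, y, z}
FIRST(S) = {λ, y, z}
FIRST(Q) = {λ, y, z}  (via P S S)
FOLLOW(Q) includes $ since Q is the start symbol.
FOLLOW(Q): Q appears on no right-hand side. Thus FOLLOW(Q) = {$}.
FOLLOW(P): in Q->P S S, P is followed by S S with FIRST {λ, y, z}; in Q->P S S, the suffix after P is nullable, so FOLLOW(P) ⊇ FOLLOW(Q) = {$}. Thus FOLLOW(P) = {$, y, z}.
FOLLOW(S): in Q->P S S (occurrence 1), S is followed by S with FIRST {λ, y, z}; in Q->P S S (occurrence 1), the suffix after S is nullable, so FOLLOW(S) ⊇ FOLLOW(Q) = {$}; in Q->P S S (occurrence 2), the suffix after S is empty, so FOLLOW(S) ⊇ FOLLOW(Q) = {$}; in Q->z y y S, the suffix after S is empty, so FOLLOW(S) ⊇ FOLLOW(Q) = {$}. Thus FOLLOW(S) = {$, y, z}.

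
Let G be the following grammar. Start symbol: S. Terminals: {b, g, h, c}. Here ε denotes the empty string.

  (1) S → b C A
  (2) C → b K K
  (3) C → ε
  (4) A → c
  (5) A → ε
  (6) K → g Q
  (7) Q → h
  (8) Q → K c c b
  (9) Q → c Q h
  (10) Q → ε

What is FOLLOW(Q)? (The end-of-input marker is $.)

FIRST(S) = {b}
FIRST(C) = {ε, b}
FIRST(A) = {ε, c}
FIRST(K) = {g}
FIRST(Q) = {ε, c, g, h}  (via K c c b)
FOLLOW(S) includes $ since S is the start symbol.
FOLLOW(S): S appears on no right-hand side. Thus FOLLOW(S) = {$}.
FOLLOW(C): in S→b C A, C is followed by A with FIRST {ε, c}; in S→b C A, the suffix after C is nullable, so FOLLOW(C) ⊇ FOLLOW(S) = {$}. Thus FOLLOW(C) = {$, c}.
FOLLOW(A): in S→b C A, the suffix after A is empty, so FOLLOW(A) ⊇ FOLLOW(S) = {$}. Thus FOLLOW(A) = {$}.
FOLLOW(K): in C→b K K (occurrence 1), K is followed by K with FIRST {g}; in C→b K K (occurrence 2), the suffix after K is empty, so FOLLOW(K) ⊇ FOLLOW(C) = {$, c}; in Q→K c c b, K is followed by c c b with FIRST {c}. Thus FOLLOW(K) = {$, c, g}.
FOLLOW(Q): in K→g Q, the suffix after Q is empty, so FOLLOW(Q) ⊇ FOLLOW(K) = {$, c, g}; in Q→c Q h, Q is followed by h with FIRST {h}. Thus FOLLOW(Q) = {$, c, g, h}.

{$, c, g, h}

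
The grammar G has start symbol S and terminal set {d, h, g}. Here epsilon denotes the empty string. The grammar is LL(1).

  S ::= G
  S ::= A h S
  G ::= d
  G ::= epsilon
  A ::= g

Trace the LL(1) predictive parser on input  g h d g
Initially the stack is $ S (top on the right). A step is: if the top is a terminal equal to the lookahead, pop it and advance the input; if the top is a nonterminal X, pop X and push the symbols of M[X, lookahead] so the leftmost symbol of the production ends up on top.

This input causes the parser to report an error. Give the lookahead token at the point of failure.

     Stack    Input      Action
  1  $ S      g h d g $  expand S ::= A h S
  2  $ S h A  g h d g $  expand A ::= g
  3  $ S h g  g h d g $  match g
  4  $ S h    h d g $    match h
  5  $ S      d g $      expand S ::= G
  6  $ G      d g $      expand G ::= d
  7  $ d      d g $      match d
  8  $        g $        error: stack empty but input remains

g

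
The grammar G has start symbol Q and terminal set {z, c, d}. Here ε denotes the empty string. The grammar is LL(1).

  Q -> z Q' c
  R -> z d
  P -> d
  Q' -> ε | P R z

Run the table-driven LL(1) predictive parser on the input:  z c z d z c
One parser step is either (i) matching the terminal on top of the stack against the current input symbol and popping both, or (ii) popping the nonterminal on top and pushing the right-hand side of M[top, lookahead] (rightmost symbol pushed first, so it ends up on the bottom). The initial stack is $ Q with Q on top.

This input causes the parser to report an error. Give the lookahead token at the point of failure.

z

     Stack     Input          Action
  1  $ Q       z c z d z c $  expand Q -> z Q' c
  2  $ c Q' z  z c z d z c $  match z
  3  $ c Q'    c z d z c $    expand Q' -> ε
  4  $ c       c z d z c $    match c
  5  $         z d z c $      error: stack empty but input remains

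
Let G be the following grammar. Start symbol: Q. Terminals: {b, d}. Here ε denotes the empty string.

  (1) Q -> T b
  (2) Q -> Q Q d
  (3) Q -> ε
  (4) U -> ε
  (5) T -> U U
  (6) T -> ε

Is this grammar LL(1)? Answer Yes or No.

FIRST(Q) = {ε, b, d}
FIRST(U) = {ε}
FIRST(T) = {ε}
FOLLOW(Q) = {$, b, d}
FOLLOW(U) = {b}
FOLLOW(T) = {b}
Cell M[Q, b] receives both Q -> T b and Q -> Q Q d and Q -> ε — the grammar is not LL(1).

No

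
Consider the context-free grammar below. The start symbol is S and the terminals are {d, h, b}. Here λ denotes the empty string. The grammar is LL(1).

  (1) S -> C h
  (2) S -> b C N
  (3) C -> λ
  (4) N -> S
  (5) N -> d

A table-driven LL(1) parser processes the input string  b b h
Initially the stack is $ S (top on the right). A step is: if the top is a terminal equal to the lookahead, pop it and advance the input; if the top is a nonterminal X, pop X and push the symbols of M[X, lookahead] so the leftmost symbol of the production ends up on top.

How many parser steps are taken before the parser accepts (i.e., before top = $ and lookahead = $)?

11

      Stack    Input    Action
   1  $ S      b b h $  expand S -> b C N
   2  $ N C b  b b h $  match b
   3  $ N C    b h $    expand C -> λ
   4  $ N      b h $    expand N -> S
   5  $ S      b h $    expand S -> b C N
   6  $ N C b  b h $    match b
   7  $ N C    h $      expand C -> λ
   8  $ N      h $      expand N -> S
   9  $ S      h $      expand S -> C h
  10  $ h C    h $      expand C -> λ
  11  $ h      h $      match h
Accept reached after 11 steps.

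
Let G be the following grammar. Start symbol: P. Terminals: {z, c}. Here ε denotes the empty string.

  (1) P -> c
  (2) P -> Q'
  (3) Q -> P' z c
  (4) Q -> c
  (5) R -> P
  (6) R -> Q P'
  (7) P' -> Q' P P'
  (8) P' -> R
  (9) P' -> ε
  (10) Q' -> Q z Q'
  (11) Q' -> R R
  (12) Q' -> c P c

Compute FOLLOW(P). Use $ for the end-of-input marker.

FIRST(P) = {c, z}  (via Q')
FIRST(Q) = {c, z}  (via P' z c)
FIRST(R) = {c, z}  (via P, Q P')
FIRST(Q') = {c, z}  (via Q z Q', R R)
FIRST(P') = {ε, c, z}  (via Q' P P', R)
FOLLOW(P) includes $ since P is the start symbol.
FOLLOW(P): in R->P, the suffix after P is empty, so FOLLOW(P) ⊇ FOLLOW(R) = {$, c, z}; in P'->Q' P P', P is followed by P' with FIRST {ε, c, z}; in P'->Q' P P', the suffix after P is nullable, so FOLLOW(P) ⊇ FOLLOW(P') = {$, c, z}; in Q'->c P c, P is followed by c with FIRST {c}. Thus FOLLOW(P) = {$, c, z}.
FOLLOW(Q'): in P->Q', the suffix after Q' is empty, so FOLLOW(Q') ⊇ FOLLOW(P) = {$, c, z}; in P'->Q' P P', Q' is followed by P P' with FIRST {c, z}; in Q'->Q z Q', the suffix after Q' is empty (adds nothing new). Thus FOLLOW(Q') = {$, c, z}.
FOLLOW(Q): in R->Q P', Q is followed by P' with FIRST {ε, c, z}; in R->Q P', the suffix after Q is nullable, so FOLLOW(Q) ⊇ FOLLOW(R) = {$, c, z}; in Q'->Q z Q', Q is followed by z Q' with FIRST {z}. Thus FOLLOW(Q) = {$, c, z}.
FOLLOW(R): in P'->R, the suffix after R is empty, so FOLLOW(R) ⊇ FOLLOW(P') = {$, c, z}; in Q'->R R (occurrence 1), R is followed by R with FIRST {c, z}; in Q'->R R (occurrence 2), the suffix after R is empty, so FOLLOW(R) ⊇ FOLLOW(Q') = {$, c, z}. Thus FOLLOW(R) = {$, c, z}.
FOLLOW(P'): in Q->P' z c, P' is followed by z c with FIRST {z}; in R->Q P', the suffix after P' is empty, so FOLLOW(P') ⊇ FOLLOW(R) = {$, c, z}; in P'->Q' P P', the suffix after P' is empty (adds nothing new). Thus FOLLOW(P') = {$, c, z}.

{$, c, z}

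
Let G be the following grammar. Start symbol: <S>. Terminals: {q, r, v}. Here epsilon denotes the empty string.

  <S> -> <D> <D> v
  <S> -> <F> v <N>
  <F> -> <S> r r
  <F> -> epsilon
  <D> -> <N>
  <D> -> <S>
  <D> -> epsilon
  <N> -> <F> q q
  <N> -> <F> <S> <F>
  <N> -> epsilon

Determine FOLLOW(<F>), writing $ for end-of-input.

FIRST(<S>): from <S>-><D> <D> v we get {q, v}; from <S>-><F> v <N> we get {q, v}. So FIRST(<S>) = {q, v}.
FIRST(<F>): from <F>-><S> r r we get {q, v}; from <F>->epsilon we get {epsilon}. So FIRST(<F>) = {epsilon, q, v}.
FIRST(<N>): from <N>-><F> q q we get {q, v}; from <N>-><F> <S> <F> we get {q, v}; from <N>->epsilon we get {epsilon}. So FIRST(<N>) = {epsilon, q, v}.
FIRST(<D>): from <D>-><N> we get {epsilon, q, v}; from <D>-><S> we get {q, v}; from <D>->epsilon we get {epsilon}. So FIRST(<D>) = {epsilon, q, v}.
FOLLOW(<S>) includes $ since <S> is the start symbol.
FOLLOW(<D>): in <S>-><D> <D> v (occurrence 1), <D> is followed by <D> v with FIRST {q, v}; in <S>-><D> <D> v (occurrence 2), <D> is followed by v with FIRST {v}. Thus FOLLOW(<D>) = {q, v}.
FOLLOW(<S>): in <F>-><S> r r, <S> is followed by r r with FIRST {r}; in <D>-><S>, the suffix after <S> is empty, so FOLLOW(<S>) ⊇ FOLLOW(<D>) = {q, v}; in <N>-><F> <S> <F>, <S> is followed by <F> with FIRST {epsilon, q, v}; in <N>-><F> <S> <F>, the suffix after <S> is nullable, so FOLLOW(<S>) ⊇ FOLLOW(<N>) = {$, q, r, v}. Thus FOLLOW(<S>) = {$, q, r, v}.
FOLLOW(<N>): in <S>-><F> v <N>, the suffix after <N> is empty, so FOLLOW(<N>) ⊇ FOLLOW(<S>) = {$, q, r, v}; in <D>-><N>, the suffix after <N> is empty, so FOLLOW(<N>) ⊇ FOLLOW(<D>) = {q, v}. Thus FOLLOW(<N>) = {$, q, r, v}.
FOLLOW(<F>): in <S>-><F> v <N>, <F> is followed by v <N> with FIRST {v}; in <N>-><F> q q, <F> is followed by q q with FIRST {q}; in <N>-><F> <S> <F> (occurrence 1), <F> is followed by <S> <F> with FIRST {q, v}; in <N>-><F> <S> <F> (occurrence 2), the suffix after <F> is empty, so FOLLOW(<F>) ⊇ FOLLOW(<N>) = {$, q, r, v}. Thus FOLLOW(<F>) = {$, q, r, v}.

{$, q, r, v}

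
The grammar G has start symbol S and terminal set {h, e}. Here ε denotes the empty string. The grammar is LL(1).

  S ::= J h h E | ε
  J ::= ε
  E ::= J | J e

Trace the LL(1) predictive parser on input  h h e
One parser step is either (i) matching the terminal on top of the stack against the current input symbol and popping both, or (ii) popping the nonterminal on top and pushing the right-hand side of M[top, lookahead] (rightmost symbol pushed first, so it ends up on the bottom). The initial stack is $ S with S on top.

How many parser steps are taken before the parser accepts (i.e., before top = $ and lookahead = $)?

7

     Stack      Input    Action
  1  $ S        h h e $  expand S ::= J h h E
  2  $ E h h J  h h e $  expand J ::= ε
  3  $ E h h    h h e $  match h
  4  $ E h      h e $    match h
  5  $ E        e $      expand E ::= J e
  6  $ e J      e $      expand J ::= ε
  7  $ e        e $      match e
Accept reached after 7 steps.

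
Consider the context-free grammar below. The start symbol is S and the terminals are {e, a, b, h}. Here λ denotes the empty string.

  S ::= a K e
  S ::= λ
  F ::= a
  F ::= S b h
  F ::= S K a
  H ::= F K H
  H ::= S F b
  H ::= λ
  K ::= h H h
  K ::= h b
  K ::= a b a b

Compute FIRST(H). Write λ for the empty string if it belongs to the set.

{λ, a, b, h}

FIRST(S) = {λ, a}
FIRST(K) = {a, h}
FIRST(F) = {a, b, h}  (via S b h, S K a)
FIRST(H) = {λ, a, b, h}  (via F K H, S F b)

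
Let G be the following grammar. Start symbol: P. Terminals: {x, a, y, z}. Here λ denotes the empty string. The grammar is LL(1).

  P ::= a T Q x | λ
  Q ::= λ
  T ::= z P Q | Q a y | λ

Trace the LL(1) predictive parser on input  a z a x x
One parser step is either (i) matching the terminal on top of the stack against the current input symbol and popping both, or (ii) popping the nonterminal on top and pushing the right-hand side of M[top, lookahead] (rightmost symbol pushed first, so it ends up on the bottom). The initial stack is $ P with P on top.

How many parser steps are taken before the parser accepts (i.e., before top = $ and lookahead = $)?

      Stack            Input        Action
   1  $ P              a z a x x $  expand P ::= a T Q x
   2  $ x Q T a        a z a x x $  match a
   3  $ x Q T          z a x x $    expand T ::= z P Q
   4  $ x Q Q P z      z a x x $    match z
   5  $ x Q Q P        a x x $      expand P ::= a T Q x
   6  $ x Q Q x Q T a  a x x $      match a
   7  $ x Q Q x Q T    x x $        expand T ::= λ
   8  $ x Q Q x Q      x x $        expand Q ::= λ
   9  $ x Q Q x        x x $        match x
  10  $ x Q Q          x $          expand Q ::= λ
  11  $ x Q            x $          expand Q ::= λ
  12  $ x              x $          match x
Accept reached after 12 steps.

12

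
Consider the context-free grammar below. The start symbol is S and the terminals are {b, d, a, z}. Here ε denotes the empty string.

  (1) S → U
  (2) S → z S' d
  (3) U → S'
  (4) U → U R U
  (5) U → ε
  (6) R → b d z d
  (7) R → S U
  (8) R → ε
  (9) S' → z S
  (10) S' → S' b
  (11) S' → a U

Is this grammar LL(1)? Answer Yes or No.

FIRST(S) = {ε, a, b, z}
FIRST(U) = {ε, a, b, z}
FIRST(R) = {ε, a, b, z}
FIRST(S') = {a, z}
FOLLOW(S) = {$, a, b, d, z}
FOLLOW(U) = {$, a, b, d, z}
FOLLOW(R) = {$, a, b, d, z}
FOLLOW(S') = {$, a, b, d, z}
Cell M[R, $] receives both R → S U and R → ε — the grammar is not LL(1).

No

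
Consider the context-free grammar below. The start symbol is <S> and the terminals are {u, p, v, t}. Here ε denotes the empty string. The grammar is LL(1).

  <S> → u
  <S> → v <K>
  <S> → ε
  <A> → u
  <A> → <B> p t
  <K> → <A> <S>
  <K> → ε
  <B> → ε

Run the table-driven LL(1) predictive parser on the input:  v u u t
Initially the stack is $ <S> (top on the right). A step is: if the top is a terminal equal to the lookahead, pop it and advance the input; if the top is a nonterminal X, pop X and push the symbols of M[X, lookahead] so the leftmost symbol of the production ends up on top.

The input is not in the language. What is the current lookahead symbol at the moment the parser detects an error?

     Stack      Input      Action
  1  $ <S>      v u u t $  expand <S> → v <K>
  2  $ <K> v    v u u t $  match v
  3  $ <K>      u u t $    expand <K> → <A> <S>
  4  $ <S> <A>  u u t $    expand <A> → u
  5  $ <S> u    u u t $    match u
  6  $ <S>      u t $      expand <S> → u
  7  $ u        u t $      match u
  8  $          t $        error: stack empty but input remains

t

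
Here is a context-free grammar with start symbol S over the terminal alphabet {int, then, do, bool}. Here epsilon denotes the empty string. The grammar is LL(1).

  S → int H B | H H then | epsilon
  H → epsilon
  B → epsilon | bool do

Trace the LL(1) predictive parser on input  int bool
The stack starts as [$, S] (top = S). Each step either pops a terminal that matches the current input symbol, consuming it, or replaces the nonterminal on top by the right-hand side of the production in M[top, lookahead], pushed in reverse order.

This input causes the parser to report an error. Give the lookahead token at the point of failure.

step 1: stack=$ S  input=int bool $  — expand S → int H B
step 2: stack=$ B H int  input=int bool $  — match int
step 3: stack=$ B H  input=bool $  — expand H → epsilon
step 4: stack=$ B  input=bool $  — expand B → bool do
step 5: stack=$ do bool  input=bool $  — match bool
step 6: stack=$ do  input=$  — error: top is terminal do but lookahead is $

$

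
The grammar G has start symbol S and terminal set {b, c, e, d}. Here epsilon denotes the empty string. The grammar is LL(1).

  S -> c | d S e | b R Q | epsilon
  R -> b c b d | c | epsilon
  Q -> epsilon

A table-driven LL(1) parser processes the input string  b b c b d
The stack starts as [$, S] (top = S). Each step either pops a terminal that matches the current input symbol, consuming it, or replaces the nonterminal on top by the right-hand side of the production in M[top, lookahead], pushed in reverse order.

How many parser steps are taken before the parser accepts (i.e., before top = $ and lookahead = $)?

8

step 1: stack=$ S  input=b b c b d $  — expand S -> b R Q
step 2: stack=$ Q R b  input=b b c b d $  — match b
step 3: stack=$ Q R  input=b c b d $  — expand R -> b c b d
step 4: stack=$ Q d b c b  input=b c b d $  — match b
step 5: stack=$ Q d b c  input=c b d $  — match c
step 6: stack=$ Q d b  input=b d $  — match b
step 7: stack=$ Q d  input=d $  — match d
step 8: stack=$ Q  input=$  — expand Q -> epsilon
Accept reached after 8 steps.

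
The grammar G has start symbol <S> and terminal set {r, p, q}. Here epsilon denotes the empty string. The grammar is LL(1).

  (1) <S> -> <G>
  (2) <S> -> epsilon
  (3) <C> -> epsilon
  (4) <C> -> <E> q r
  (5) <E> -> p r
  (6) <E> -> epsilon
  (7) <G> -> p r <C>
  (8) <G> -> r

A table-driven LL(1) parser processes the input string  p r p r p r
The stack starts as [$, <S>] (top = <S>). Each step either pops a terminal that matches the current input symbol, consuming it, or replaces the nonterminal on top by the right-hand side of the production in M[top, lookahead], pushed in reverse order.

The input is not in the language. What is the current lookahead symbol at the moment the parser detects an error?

p

     Stack      Input          Action
  1  $ <S>      p r p r p r $  expand <S> -> <G>
  2  $ <G>      p r p r p r $  expand <G> -> p r <C>
  3  $ <C> r p  p r p r p r $  match p
  4  $ <C> r    r p r p r $    match r
  5  $ <C>      p r p r $      expand <C> -> <E> q r
  6  $ r q <E>  p r p r $      expand <E> -> p r
  7  $ r q r p  p r p r $      match p
  8  $ r q r    r p r $        match r
  9  $ r q      p r $          error: top is terminal q but lookahead is p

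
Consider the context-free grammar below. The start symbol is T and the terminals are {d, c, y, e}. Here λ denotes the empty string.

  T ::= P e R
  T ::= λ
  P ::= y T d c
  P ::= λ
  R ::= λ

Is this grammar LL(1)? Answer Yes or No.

Yes

FIRST(T) = {λ, e, y}
FIRST(P) = {λ, y}
FIRST(R) = {λ}
FOLLOW(T) = {$, d}
FOLLOW(P) = {e}
FOLLOW(R) = {$, d}
Each cell of M receives at most one production.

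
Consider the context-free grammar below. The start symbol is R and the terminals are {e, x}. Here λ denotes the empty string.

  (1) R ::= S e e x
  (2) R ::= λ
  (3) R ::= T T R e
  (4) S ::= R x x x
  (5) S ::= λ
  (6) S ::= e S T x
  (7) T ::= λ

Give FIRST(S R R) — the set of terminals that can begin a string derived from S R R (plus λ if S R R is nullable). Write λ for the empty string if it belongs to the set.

FIRST(T) = {λ}
FIRST(R) = {λ, e, x}  (via S e e x, T T R e)
FIRST(S) = {λ, e, x}  (via R x x x)
FIRST(S R R): take FIRST of each symbol in turn, carrying on past any symbol whose FIRST contains λ; result {λ, e, x}.

{λ, e, x}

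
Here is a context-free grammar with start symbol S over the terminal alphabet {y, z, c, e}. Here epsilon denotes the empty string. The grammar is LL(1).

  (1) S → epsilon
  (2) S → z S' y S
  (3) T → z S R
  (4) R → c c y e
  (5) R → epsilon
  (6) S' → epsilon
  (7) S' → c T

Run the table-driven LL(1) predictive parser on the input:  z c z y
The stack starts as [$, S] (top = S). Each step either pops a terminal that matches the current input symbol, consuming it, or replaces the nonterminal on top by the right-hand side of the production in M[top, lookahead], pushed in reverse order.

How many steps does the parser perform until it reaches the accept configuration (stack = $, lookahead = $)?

10

step 1: stack=$ S  input=z c z y $  — expand S → z S' y S
step 2: stack=$ S y S' z  input=z c z y $  — match z
step 3: stack=$ S y S'  input=c z y $  — expand S' → c T
step 4: stack=$ S y T c  input=c z y $  — match c
step 5: stack=$ S y T  input=z y $  — expand T → z S R
step 6: stack=$ S y R S z  input=z y $  — match z
step 7: stack=$ S y R S  input=y $  — expand S → epsilon
step 8: stack=$ S y R  input=y $  — expand R → epsilon
step 9: stack=$ S y  input=y $  — match y
step 10: stack=$ S  input=$  — expand S → epsilon
Accept reached after 10 steps.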